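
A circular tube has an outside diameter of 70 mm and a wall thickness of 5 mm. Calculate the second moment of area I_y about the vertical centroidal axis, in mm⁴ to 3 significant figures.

I_y ≈ 5.42 × 10⁵ mm⁴

Split into non-overlapping primitives; take the origin at the lower-left of the bounding box.
Outer circle: ⌀70, A = 3848.5 mm², x = 35 mm, Ī = 1 178 588 mm⁴.
Bore (subtracted): ⌀60, A = 2827.4 mm², x = 35 mm, Ī = 636 173 mm⁴.
By symmetry the centroid is at mid-width, x̄ = 35 mm.
All pieces are centred on the vertical centroidal axis, so I = ΣĪ (holes subtracted) = 542 416 mm⁴.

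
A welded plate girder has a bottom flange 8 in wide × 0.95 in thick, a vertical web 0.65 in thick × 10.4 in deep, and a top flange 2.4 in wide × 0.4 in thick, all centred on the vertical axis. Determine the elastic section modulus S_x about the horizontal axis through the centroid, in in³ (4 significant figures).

S_x ≈ 29.75 in³

Split into non-overlapping primitives; take the origin at the lower-left of the bounding box.
Bottom plate: 8 × 0.95, A = 7.6 in², y = 0.475 in, Ī = 0.571583 in⁴.
Web plate: 0.65 × 10.4, A = 6.76 in², y = 6.15 in, Ī = 60.9301 in⁴.
Top plate: 2.4 × 0.4, A = 0.96 in², y = 11.55 in, Ī = 0.0128 in⁴.
Centroid: ȳ = ΣA·y / ΣA = 3.67311 in.
Transfer each piece to the horizontal axis through the centroid using Ī + A·d² with d = y − 3.67311:
  bottom plate: d = -3.19811 in → contributes +78.3035 in⁴
  web plate: d = 2.47689 in → contributes +102.403 in⁴
  top plate: d = 7.87689 in → contributes +59.5764 in⁴
Total I = 240.283 in⁴.
Extreme fibre distance c = 8.07689 in; S = I/c = 29.7494 in³.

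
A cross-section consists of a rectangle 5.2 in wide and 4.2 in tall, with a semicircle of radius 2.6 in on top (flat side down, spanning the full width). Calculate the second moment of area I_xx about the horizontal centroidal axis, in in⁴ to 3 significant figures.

I_xx ≈ 110 in⁴

Treat the section as a set of non-overlapping primitives; coordinates are from the bounding-box lower-left.
Rectangular body: 5.2 × 4.2, A = 21.84 in², y = 2.1 in, Ī = 32.105 in⁴.
Semicircular cap: semicircle r = 2.6, A = 10.619 in², y = 5.3035 in, Ī = 5.0156 in⁴.
Centroid: ȳ = ΣA·y / ΣA = 3.148 in.
Transfer each piece to the horizontal centroidal axis using Ī + A·d² with d = y − 3.148:
  rectangular body: d = -1.048 in → contributes +56.091 in⁴
  semicircular cap: d = 2.1555 in → contributes +54.351 in⁴
Total I = 110.44 in⁴.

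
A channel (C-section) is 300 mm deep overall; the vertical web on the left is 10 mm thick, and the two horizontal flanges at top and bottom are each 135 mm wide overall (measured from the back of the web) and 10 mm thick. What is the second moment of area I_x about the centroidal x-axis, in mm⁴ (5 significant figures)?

I_x ≈ 7.5083 × 10⁷ mm⁴

Split into non-overlapping primitives; take the origin at the lower-left of the bounding box.
Web: 10 × 300, A = 3 000 mm², y = 150 mm, Ī = 22 500 000 mm⁴.
Top flange (beyond web): 125 × 10, A = 1 250 mm², y = 295 mm, Ī = 10416.67 mm⁴.
Bottom flange (beyond web): 125 × 10, A = 1 250 mm², y = 5 mm, Ī = 10416.67 mm⁴.
By symmetry the centroid is at mid-height, ȳ = 150 mm.
Transfer each piece to the centroidal x-axis using Ī + A·d² with d = y − 150:
  web: d = 0 mm → contributes +22 500 000 mm⁴
  top flange (beyond web): d = 145 mm → contributes +26 291 667 mm⁴
  bottom flange (beyond web): d = -145 mm → contributes +26 291 667 mm⁴
Total I = 75 083 333 mm⁴.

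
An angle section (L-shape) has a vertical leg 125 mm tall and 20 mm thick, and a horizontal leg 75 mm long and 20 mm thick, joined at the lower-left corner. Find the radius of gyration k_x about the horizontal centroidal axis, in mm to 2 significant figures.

k_x ≈ 39 mm

Decompose the section into non-overlapping parts with the origin at the bottom-left of its bounding rectangle.
Vertical leg: 20 × 125, A = 2 500 mm², y = 62.5 mm, Ī = 3 255 208 mm⁴.
Horizontal leg (remainder): 55 × 20, A = 1 100 mm², y = 10 mm, Ī = 36 667 mm⁴.
Centroid: ȳ = ΣA·y / ΣA = 46.46 mm.
Transfer each piece to the horizontal centroidal axis using Ī + A·d² with d = y − 46.46:
  vertical leg: d = 16.04 mm → contributes +3 898 546 mm⁴
  horizontal leg (remainder): d = -36.46 mm → contributes +1 498 798 mm⁴
Total I = 5 397 344 mm⁴.
Radius of gyration: k = √(I/A) = √(5 397 344 / 3 600) = 38.72 mm.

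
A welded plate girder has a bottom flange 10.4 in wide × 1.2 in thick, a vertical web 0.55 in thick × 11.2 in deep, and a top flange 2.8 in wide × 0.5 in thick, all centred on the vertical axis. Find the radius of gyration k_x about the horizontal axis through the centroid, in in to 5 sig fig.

k_x ≈ 4.2071 in

Split into non-overlapping primitives; take the origin at the lower-left of the bounding box.
Bottom plate: 10.4 × 1.2, A = 12.48 in², y = 0.6 in, Ī = 1.4976 in⁴.
Web plate: 0.55 × 11.2, A = 6.16 in², y = 6.8 in, Ī = 64.39253 in⁴.
Top plate: 2.8 × 0.5, A = 1.4 in², y = 12.65 in, Ī = 0.02916667 in⁴.
Centroid: ȳ = ΣA·y / ΣA = 3.347605 in.
Transfer each piece to the horizontal axis through the centroid using Ī + A·d² with d = y − 3.347605:
  bottom plate: d = -2.747605 in → contributes +95.71326 in⁴
  web plate: d = 3.452395 in → contributes +137.8138 in⁴
  top plate: d = 9.302395 in → contributes +121.1775 in⁴
Total I = 354.7046 in⁴.
Radius of gyration: k = √(I/A) = √(354.7046 / 20.04) = 4.207117 in.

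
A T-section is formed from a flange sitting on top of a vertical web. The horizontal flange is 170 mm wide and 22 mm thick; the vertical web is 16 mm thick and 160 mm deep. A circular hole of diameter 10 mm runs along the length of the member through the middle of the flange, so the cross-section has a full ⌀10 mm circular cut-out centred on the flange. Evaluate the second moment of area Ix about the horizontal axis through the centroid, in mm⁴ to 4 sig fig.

Decompose the section into non-overlapping parts with the origin at the bottom-left of its bounding rectangle.
Flange: 170 × 22, A = 3 740 mm², y = 171 mm, Ī = 150 847 mm⁴.
Web: 16 × 160, A = 2 560 mm², y = 80 mm, Ī = 5 461 333 mm⁴.
Hole (subtracted): ⌀10, A = 78.5398 mm², y = 171 mm, Ī = 490.874 mm⁴.
Centroid: ȳ = ΣA·y / ΣA = 133.555 mm.
Transfer each piece to the horizontal axis through the centroid using Ī + A·d² with d = y − 133.555:
  flange: d = 37.4446 mm → contributes +5 394 689 mm⁴
  web: d = -53.5554 mm → contributes +12 803 880 mm⁴
  hole: d = 37.4446 mm → contributes −110 611 mm⁴
Total I = 18 087 958 mm⁴.

Ix ≈ 1.809 × 10⁷ mm⁴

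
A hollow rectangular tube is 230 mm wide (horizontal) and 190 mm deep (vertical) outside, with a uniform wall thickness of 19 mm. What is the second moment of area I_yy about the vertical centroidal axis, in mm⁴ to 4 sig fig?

I_yy ≈ 1.030 × 10⁸ mm⁴

Treat the section as a set of non-overlapping primitives; coordinates are from the bounding-box lower-left.
Outer rectangle: 230 × 190, A = 43 700 mm², x = 115 mm, Ī = 192 644 167 mm⁴.
Inner void (subtracted): 192 × 152, A = 29 184 mm², x = 115 mm, Ī = 89 653 248 mm⁴.
By symmetry the centroid is at mid-width, x̄ = 115 mm.
All pieces are centred on the vertical centroidal axis, so I = ΣĪ (holes subtracted) = 102 990 919 mm⁴.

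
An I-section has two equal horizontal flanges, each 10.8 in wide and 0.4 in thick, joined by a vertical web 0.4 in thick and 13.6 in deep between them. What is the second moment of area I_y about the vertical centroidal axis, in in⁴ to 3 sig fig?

I_y ≈ 84.1 in⁴

Split into non-overlapping primitives; take the origin at the lower-left of the bounding box.
Bottom flange: 10.8 × 0.4, A = 4.32 in², x = 5.4 in, Ī = 41.99 in⁴.
Web: 0.4 × 13.6, A = 5.44 in², x = 5.4 in, Ī = 0.072533 in⁴.
Top flange: 10.8 × 0.4, A = 4.32 in², x = 5.4 in, Ī = 41.99 in⁴.
By symmetry the centroid is at mid-width, x̄ = 5.4 in.
All pieces are centred on the vertical centroidal axis, so I = ΣĪ = 84.053 in⁴.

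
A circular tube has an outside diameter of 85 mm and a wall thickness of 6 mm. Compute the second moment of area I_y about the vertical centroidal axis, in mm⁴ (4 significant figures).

Break the section into simple shapes (no overlaps), measuring from the bottom-left corner of the bounding box.
Outer circle: ⌀85, A = 5674.5 mm², x = 42.5 mm, Ī = 2 562 392 mm⁴.
Bore (subtracted): ⌀73, A = 4185.39 mm², x = 42.5 mm, Ī = 1 393 995 mm⁴.
By symmetry the centroid is at mid-width, x̄ = 42.5 mm.
All pieces are centred on the vertical centroidal axis, so I = ΣĪ (holes subtracted) = 1 168 397 mm⁴.

I_y ≈ 1.168 × 10⁶ mm⁴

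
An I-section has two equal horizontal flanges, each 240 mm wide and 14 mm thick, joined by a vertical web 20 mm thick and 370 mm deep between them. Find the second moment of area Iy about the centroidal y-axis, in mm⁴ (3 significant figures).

Iy ≈ 3.25 × 10⁷ mm⁴

Break the section into simple shapes (no overlaps), measuring from the bottom-left corner of the bounding box.
Bottom flange: 240 × 14, A = 3 360 mm², x = 120 mm, Ī = 16 128 000 mm⁴.
Web: 20 × 370, A = 7 400 mm², x = 120 mm, Ī = 246 667 mm⁴.
Top flange: 240 × 14, A = 3 360 mm², x = 120 mm, Ī = 16 128 000 mm⁴.
By symmetry the centroid is at mid-width, x̄ = 120 mm.
All pieces are centred on the centroidal y-axis, so I = ΣĪ = 32 502 667 mm⁴.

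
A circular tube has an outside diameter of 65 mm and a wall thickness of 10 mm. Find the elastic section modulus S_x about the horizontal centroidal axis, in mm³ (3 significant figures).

Treat the section as a set of non-overlapping primitives; coordinates are from the bounding-box lower-left.
Outer circle: ⌀65, A = 3318.3 mm², y = 32.5 mm, Ī = 876 241 mm⁴.
Bore (subtracted): ⌀45, A = 1590.4 mm², y = 32.5 mm, Ī = 201 289 mm⁴.
By symmetry the centroid is at mid-height, ȳ = 32.5 mm.
All pieces are centred on the horizontal centroidal axis, so I = ΣĪ (holes subtracted) = 674 952 mm⁴.
Extreme fibre distance c = 32.5 mm; S = I/c = 20 768 mm³.

S_x ≈ 2.08 × 10⁴ mm³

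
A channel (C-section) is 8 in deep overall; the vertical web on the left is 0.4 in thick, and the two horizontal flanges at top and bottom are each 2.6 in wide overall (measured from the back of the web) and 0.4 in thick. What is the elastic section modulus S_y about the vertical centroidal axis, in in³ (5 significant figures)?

S_y ≈ 1.3780 in³

Treat the section as a set of non-overlapping primitives; coordinates are from the bounding-box lower-left.
Web: 0.4 × 8, A = 3.2 in², x = 0.2 in, Ī = 0.04266667 in⁴.
Top flange (beyond web): 2.2 × 0.4, A = 0.88 in², x = 1.5 in, Ī = 0.3549333 in⁴.
Bottom flange (beyond web): 2.2 × 0.4, A = 0.88 in², x = 1.5 in, Ī = 0.3549333 in⁴.
Centroid: x̄ = ΣA·x / ΣA = 0.6612903 in.
Transfer each piece to the vertical centroidal axis using Ī + A·d² with d = x − 0.6612903:
  web: d = -0.4612903 in → contributes +0.7235907 in⁴
  top flange (beyond web): d = 0.8387097 in → contributes +0.9739552 in⁴
  bottom flange (beyond web): d = 0.8387097 in → contributes +0.9739552 in⁴
Total I = 2.671501 in⁴.
Extreme fibre distance c = 1.93871 in; S = I/c = 1.377979 in³.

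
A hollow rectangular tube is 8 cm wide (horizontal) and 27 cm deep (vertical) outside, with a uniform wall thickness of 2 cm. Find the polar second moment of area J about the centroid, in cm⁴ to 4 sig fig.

J ≈ 1.010 × 10⁴ cm⁴

Treat the section as a set of non-overlapping primitives; coordinates are from the bounding-box lower-left.
Outer rectangle: 8 × 27, A = 216 cm², y = 13.5 cm, Ī = 13 122 cm⁴.
Inner void (subtracted): 4 × 23, A = 92 cm², y = 13.5 cm, Ī = 4055.67 cm⁴.
By symmetry the centroid is at mid-height, ȳ = 13.5 cm.
All pieces are centred on the centroidal x-axis, so I = ΣĪ (holes subtracted) = 9066.33 cm⁴.
Repeating about the centroidal y-axis gives I_y = 1029.33 cm⁴.
Polar second moment: J = I_x + I_y = 10095.7 cm⁴.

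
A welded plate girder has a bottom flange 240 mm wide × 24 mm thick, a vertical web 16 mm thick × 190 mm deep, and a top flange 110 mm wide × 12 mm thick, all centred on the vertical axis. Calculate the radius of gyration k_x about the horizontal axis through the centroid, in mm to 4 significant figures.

k_x ≈ 80.63 mm

Treat the section as a set of non-overlapping primitives; coordinates are from the bounding-box lower-left.
Bottom plate: 240 × 24, A = 5 760 mm², y = 12 mm, Ī = 276 480 mm⁴.
Web plate: 16 × 190, A = 3 040 mm², y = 119 mm, Ī = 9 145 333 mm⁴.
Top plate: 110 × 12, A = 1 320 mm², y = 220 mm, Ī = 15 840 mm⁴.
Centroid: ȳ = ΣA·y / ΣA = 71.2727 mm.
Transfer each piece to the horizontal axis through the centroid using Ī + A·d² with d = y − 71.2727:
  bottom plate: d = -59.2727 mm → contributes +20 512 836 mm⁴
  web plate: d = 47.7273 mm → contributes +16 070 127 mm⁴
  top plate: d = 148.727 mm → contributes +29 213 978 mm⁴
Total I = 65 796 941 mm⁴.
Radius of gyration: k = √(I/A) = √(65 796 941 / 10 120) = 80.633 mm.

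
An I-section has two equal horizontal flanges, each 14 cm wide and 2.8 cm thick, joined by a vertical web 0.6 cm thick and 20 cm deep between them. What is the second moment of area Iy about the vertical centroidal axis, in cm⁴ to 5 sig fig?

Decompose the section into non-overlapping parts with the origin at the bottom-left of its bounding rectangle.
Bottom flange: 14 × 2.8, A = 39.2 cm², x = 7 cm, Ī = 640.2667 cm⁴.
Web: 0.6 × 20, A = 12 cm², x = 7 cm, Ī = 0.36 cm⁴.
Top flange: 14 × 2.8, A = 39.2 cm², x = 7 cm, Ī = 640.2667 cm⁴.
By symmetry the centroid is at mid-width, x̄ = 7 cm.
All pieces are centred on the vertical centroidal axis, so I = ΣĪ = 1280.893 cm⁴.

Iy ≈ 1280.9 cm⁴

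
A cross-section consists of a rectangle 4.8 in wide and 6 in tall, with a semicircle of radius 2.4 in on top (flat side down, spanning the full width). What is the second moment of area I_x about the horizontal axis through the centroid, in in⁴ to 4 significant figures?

I_x ≈ 201.2 in⁴

Break the section into simple shapes (no overlaps), measuring from the bottom-left corner of the bounding box.
Rectangular body: 4.8 × 6, A = 28.8 in², y = 3 in, Ī = 86.4 in⁴.
Semicircular cap: semicircle r = 2.4, A = 9.04779 in², y = 7.01859 in, Ī = 3.64147 in⁴.
Centroid: ȳ = ΣA·y / ΣA = 3.96067 in.
Transfer each piece to the horizontal axis through the centroid using Ī + A·d² with d = y − 3.96067:
  rectangular body: d = -0.960673 in → contributes +112.979 in⁴
  semicircular cap: d = 3.05792 in → contributes +88.2461 in⁴
Total I = 201.225 in⁴.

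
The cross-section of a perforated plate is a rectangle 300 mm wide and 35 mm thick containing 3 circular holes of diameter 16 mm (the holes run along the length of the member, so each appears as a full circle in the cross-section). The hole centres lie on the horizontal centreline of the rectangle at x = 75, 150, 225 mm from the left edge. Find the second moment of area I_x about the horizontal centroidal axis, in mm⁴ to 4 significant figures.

Break the section into simple shapes (no overlaps), measuring from the bottom-left corner of the bounding box.
Plate: 300 × 35, A = 10 500 mm², y = 17.5 mm, Ī = 1 071 875 mm⁴.
Hole 1 (subtracted): ⌀16, A = 201.062 mm², y = 17.5 mm, Ī = 3216.99 mm⁴.
Hole 2 (subtracted): ⌀16, A = 201.062 mm², y = 17.5 mm, Ī = 3216.99 mm⁴.
Hole 3 (subtracted): ⌀16, A = 201.062 mm², y = 17.5 mm, Ī = 3216.99 mm⁴.
By symmetry the centroid is at mid-height, ȳ = 17.5 mm.
All pieces are centred on the horizontal centroidal axis, so I = ΣĪ (holes subtracted) = 1 062 224 mm⁴.

I_x ≈ 1.062 × 10⁶ mm⁴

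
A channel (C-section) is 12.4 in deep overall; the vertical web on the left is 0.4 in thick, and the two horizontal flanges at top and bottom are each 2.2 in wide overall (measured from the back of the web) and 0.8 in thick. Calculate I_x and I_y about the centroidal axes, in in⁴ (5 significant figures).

Decompose the section into non-overlapping parts with the origin at the bottom-left of its bounding rectangle.
Web: 0.4 × 12.4, A = 4.96 in², y = 6.2 in, Ī = 63.55413 in⁴.
Top flange (beyond web): 1.8 × 0.8, A = 1.44 in², y = 12 in, Ī = 0.0768 in⁴.
Bottom flange (beyond web): 1.8 × 0.8, A = 1.44 in², y = 0.4 in, Ī = 0.0768 in⁴.
By symmetry the centroid is at mid-height, ȳ = 6.2 in.
Transfer each piece to the centroidal x-axis using Ī + A·d² with d = y − 6.2:
  web: d = 0 in → contributes +63.55413 in⁴
  top flange (beyond web): d = 5.8 in → contributes +48.5184 in⁴
  bottom flange (beyond web): d = -5.8 in → contributes +48.5184 in⁴
Total I = 160.5909 in⁴.
For the y-axis: x̄ = 0.6040816 in.
Repeating about the centroidal y-axis gives I_y = 3.048403 in⁴.

I_x ≈ 160.59 in⁴, I_y ≈ 3.0484 in⁴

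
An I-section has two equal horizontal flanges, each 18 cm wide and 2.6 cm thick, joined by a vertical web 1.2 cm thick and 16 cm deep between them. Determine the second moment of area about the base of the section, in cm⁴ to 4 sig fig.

I_base ≈ 2.123 × 10⁴ cm⁴

Break the section into simple shapes (no overlaps), measuring from the bottom-left corner of the bounding box.
Bottom flange: 18 × 2.6, A = 46.8 cm², y = 1.3 cm, Ī = 26.364 cm⁴.
Web: 1.2 × 16, A = 19.2 cm², y = 10.6 cm, Ī = 409.6 cm⁴.
Top flange: 18 × 2.6, A = 46.8 cm², y = 19.9 cm, Ī = 26.364 cm⁴.
Transfer each piece to a horizontal axis along the bottom face using Ī + A·d² with d = y − 0:
  bottom flange: d = 1.3 cm → contributes +105.456 cm⁴
  web: d = 10.6 cm → contributes +2566.91 cm⁴
  top flange: d = 19.9 cm → contributes +18559.6 cm⁴
Total I = 21 232 cm⁴.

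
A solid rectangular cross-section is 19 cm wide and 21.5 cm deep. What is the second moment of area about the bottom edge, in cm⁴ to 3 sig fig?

I_base ≈ 6.29 × 10⁴ cm⁴

The section: 19 × 21.5, A = 408.5 cm², y = 10.75 cm, Ī = 15 736 cm⁴.
Transfer it to the bottom edge using Ī + A·d² with d = y − 0:
  the section: d = 10.75 cm → contributes +62 943 cm⁴
Total I = 62 943 cm⁴.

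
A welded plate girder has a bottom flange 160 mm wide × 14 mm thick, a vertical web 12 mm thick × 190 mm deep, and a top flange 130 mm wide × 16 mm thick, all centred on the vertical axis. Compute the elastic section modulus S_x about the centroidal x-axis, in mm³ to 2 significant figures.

Break the section into simple shapes (no overlaps), measuring from the bottom-left corner of the bounding box.
Bottom plate: 160 × 14, A = 2 240 mm², y = 7 mm, Ī = 36 587 mm⁴.
Web plate: 12 × 190, A = 2 280 mm², y = 109 mm, Ī = 6 859 000 mm⁴.
Top plate: 130 × 16, A = 2 080 mm², y = 212 mm, Ī = 44 373 mm⁴.
Centroid: ȳ = ΣA·y / ΣA = 106.8 mm.
Transfer each piece to the centroidal x-axis using Ī + A·d² with d = y − 106.8:
  bottom plate: d = -99.84 mm → contributes +22 366 048 mm⁴
  web plate: d = 2.158 mm → contributes +6 869 614 mm⁴
  top plate: d = 105.2 mm → contributes +23 045 254 mm⁴
Total I = 52 280 916 mm⁴.
Extreme fibre distance c = 113.2 mm; S = I/c = 462 019 mm³.

S_x ≈ 4.6 × 10⁵ mm³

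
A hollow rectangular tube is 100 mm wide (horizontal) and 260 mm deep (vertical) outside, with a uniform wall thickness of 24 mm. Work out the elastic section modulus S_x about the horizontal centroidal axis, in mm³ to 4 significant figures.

Decompose the section into non-overlapping parts with the origin at the bottom-left of its bounding rectangle.
Outer rectangle: 100 × 260, A = 26 000 mm², y = 130 mm, Ī = 146 466 667 mm⁴.
Inner void (subtracted): 52 × 212, A = 11 024 mm², y = 130 mm, Ī = 41 288 555 mm⁴.
By symmetry the centroid is at mid-height, ȳ = 130 mm.
All pieces are centred on the horizontal centroidal axis, so I = ΣĪ (holes subtracted) = 105 178 112 mm⁴.
Extreme fibre distance c = 130 mm; S = I/c = 809 062 mm³.

S_x ≈ 8.091 × 10⁵ mm³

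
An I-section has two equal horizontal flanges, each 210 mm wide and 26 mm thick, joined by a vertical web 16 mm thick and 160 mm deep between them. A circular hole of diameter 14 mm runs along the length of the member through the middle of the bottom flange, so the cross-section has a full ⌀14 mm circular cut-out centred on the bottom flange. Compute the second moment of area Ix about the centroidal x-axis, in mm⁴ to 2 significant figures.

Split into non-overlapping primitives; take the origin at the lower-left of the bounding box.
Bottom flange: 210 × 26, A = 5 460 mm², y = 13 mm, Ī = 307 580 mm⁴.
Web: 16 × 160, A = 2 560 mm², y = 106 mm, Ī = 5 461 333 mm⁴.
Top flange: 210 × 26, A = 5 460 mm², y = 199 mm, Ī = 307 580 mm⁴.
Hole (subtracted): ⌀14, A = 153.9 mm², y = 13 mm, Ī = 1 886 mm⁴.
Centroid: ȳ = ΣA·y / ΣA = 107.1 mm.
Transfer each piece to the centroidal x-axis using Ī + A·d² with d = y − 107.1:
  bottom flange: d = -94.07 mm → contributes +48 628 441 mm⁴
  web: d = -1.074 mm → contributes +5 464 288 mm⁴
  top flange: d = 91.93 mm → contributes +46 446 402 mm⁴
  hole: d = -94.07 mm → contributes −1 364 233 mm⁴
Total I = 99 174 897 mm⁴.

Ix ≈ 9.9 × 10⁷ mm⁴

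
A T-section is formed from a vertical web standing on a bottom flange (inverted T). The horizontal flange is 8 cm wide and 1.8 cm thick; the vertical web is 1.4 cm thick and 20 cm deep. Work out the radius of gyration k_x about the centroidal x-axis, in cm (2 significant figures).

Decompose the section into non-overlapping parts with the origin at the bottom-left of its bounding rectangle.
Flange: 8 × 1.8, A = 14.4 cm², y = 0.9 cm, Ī = 3.888 cm⁴.
Web: 1.4 × 20, A = 28 cm², y = 11.8 cm, Ī = 933.3 cm⁴.
Centroid: ȳ = ΣA·y / ΣA = 8.098 cm.
Transfer each piece to the centroidal x-axis using Ī + A·d² with d = y − 8.098:
  flange: d = -7.198 cm → contributes +750 cm⁴
  web: d = 3.702 cm → contributes +1 317 cm⁴
Total I = 2 067 cm⁴.
Radius of gyration: k = √(I/A) = √(2 067 / 42.4) = 6.982 cm.

k_x ≈ 7.0 cm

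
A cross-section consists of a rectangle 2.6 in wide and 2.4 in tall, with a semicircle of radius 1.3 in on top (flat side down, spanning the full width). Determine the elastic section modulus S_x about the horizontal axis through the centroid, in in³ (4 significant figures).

Decompose the section into non-overlapping parts with the origin at the bottom-left of its bounding rectangle.
Rectangular body: 2.6 × 2.4, A = 6.24 in², y = 1.2 in, Ī = 2.9952 in⁴.
Semicircular cap: semicircle r = 1.3, A = 2.65465 in², y = 2.95174 in, Ī = 0.313477 in⁴.
Centroid: ȳ = ΣA·y / ΣA = 1.72281 in.
Transfer each piece to the horizontal axis through the centroid using Ī + A·d² with d = y − 1.72281:
  rectangular body: d = -0.522814 in → contributes +4.7008 in⁴
  semicircular cap: d = 1.22892 in → contributes +4.32266 in⁴
Total I = 9.02347 in⁴.
Extreme fibre distance c = 1.97719 in; S = I/c = 4.56379 in³.

S_x ≈ 4.564 in³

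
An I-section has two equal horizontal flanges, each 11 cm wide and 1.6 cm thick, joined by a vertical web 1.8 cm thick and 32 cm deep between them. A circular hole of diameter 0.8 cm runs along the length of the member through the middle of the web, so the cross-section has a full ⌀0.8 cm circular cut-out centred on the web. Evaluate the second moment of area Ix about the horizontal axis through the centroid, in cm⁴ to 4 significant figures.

Ix ≈ 1.486 × 10⁴ cm⁴

Treat the section as a set of non-overlapping primitives; coordinates are from the bounding-box lower-left.
Bottom flange: 11 × 1.6, A = 17.6 cm², y = 0.8 cm, Ī = 3.75467 cm⁴.
Web: 1.8 × 32, A = 57.6 cm², y = 17.6 cm, Ī = 4915.2 cm⁴.
Top flange: 11 × 1.6, A = 17.6 cm², y = 34.4 cm, Ī = 3.75467 cm⁴.
Hole (subtracted): ⌀0.8, A = 0.502655 cm², y = 17.6 cm, Ī = 0.0201062 cm⁴.
By symmetry the centroid is at mid-height, ȳ = 17.6 cm.
Transfer each piece to the horizontal axis through the centroid using Ī + A·d² with d = y − 17.6:
  bottom flange: d = -16.8 cm → contributes +4971.18 cm⁴
  web: d = 0 cm → contributes +4915.2 cm⁴
  top flange: d = 16.8 cm → contributes +4971.18 cm⁴
  hole: d = 0 cm → contributes −0.0201062 cm⁴
Total I = 14857.5 cm⁴.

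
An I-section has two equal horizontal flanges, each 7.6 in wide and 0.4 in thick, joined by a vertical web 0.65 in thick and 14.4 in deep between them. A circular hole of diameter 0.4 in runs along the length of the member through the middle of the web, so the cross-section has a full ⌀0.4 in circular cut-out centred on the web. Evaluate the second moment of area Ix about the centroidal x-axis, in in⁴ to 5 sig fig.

Ix ≈ 494.76 in⁴

Decompose the section into non-overlapping parts with the origin at the bottom-left of its bounding rectangle.
Bottom flange: 7.6 × 0.4, A = 3.04 in², y = 0.2 in, Ī = 0.04053333 in⁴.
Web: 0.65 × 14.4, A = 9.36 in², y = 7.6 in, Ī = 161.7408 in⁴.
Top flange: 7.6 × 0.4, A = 3.04 in², y = 15 in, Ī = 0.04053333 in⁴.
Hole (subtracted): ⌀0.4, A = 0.1256637 in², y = 7.6 in, Ī = 0.001256637 in⁴.
By symmetry the centroid is at mid-height, ȳ = 7.6 in.
Transfer each piece to the centroidal x-axis using Ī + A·d² with d = y − 7.6:
  bottom flange: d = -7.4 in → contributes +166.5109 in⁴
  web: d = 0 in → contributes +161.7408 in⁴
  top flange: d = 7.4 in → contributes +166.5109 in⁴
  hole: d = 0 in → contributes −0.001256637 in⁴
Total I = 494.7614 in⁴.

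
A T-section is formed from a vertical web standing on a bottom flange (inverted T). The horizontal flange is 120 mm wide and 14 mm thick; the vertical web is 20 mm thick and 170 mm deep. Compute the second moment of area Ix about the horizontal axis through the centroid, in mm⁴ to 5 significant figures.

Ix ≈ 1.7733 × 10⁷ mm⁴

Split into non-overlapping primitives; take the origin at the lower-left of the bounding box.
Flange: 120 × 14, A = 1 680 mm², y = 7 mm, Ī = 27 440 mm⁴.
Web: 20 × 170, A = 3 400 mm², y = 99 mm, Ī = 8 188 333 mm⁴.
Centroid: ȳ = ΣA·y / ΣA = 68.5748 mm.
Transfer each piece to the horizontal axis through the centroid using Ī + A·d² with d = y − 68.5748:
  flange: d = -61.5748 mm → contributes +6 397 087 mm⁴
  web: d = 30.4252 mm → contributes +11 335 688 mm⁴
Total I = 17 732 775 mm⁴.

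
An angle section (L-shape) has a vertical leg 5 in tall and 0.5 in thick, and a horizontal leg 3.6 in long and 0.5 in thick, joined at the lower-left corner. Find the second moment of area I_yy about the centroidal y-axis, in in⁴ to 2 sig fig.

I_yy ≈ 4.4 in⁴

Treat the section as a set of non-overlapping primitives; coordinates are from the bounding-box lower-left.
Vertical leg: 0.5 × 5, A = 2.5 in², x = 0.25 in, Ī = 0.05208 in⁴.
Horizontal leg (remainder): 3.1 × 0.5, A = 1.55 in², x = 2.05 in, Ī = 1.241 in⁴.
Centroid: x̄ = ΣA·x / ΣA = 0.9389 in.
Transfer each piece to the centroidal y-axis using Ī + A·d² with d = x − 0.9389:
  vertical leg: d = -0.6889 in → contributes +1.239 in⁴
  horizontal leg (remainder): d = 1.111 in → contributes +3.155 in⁴
Total I = 4.393 in⁴.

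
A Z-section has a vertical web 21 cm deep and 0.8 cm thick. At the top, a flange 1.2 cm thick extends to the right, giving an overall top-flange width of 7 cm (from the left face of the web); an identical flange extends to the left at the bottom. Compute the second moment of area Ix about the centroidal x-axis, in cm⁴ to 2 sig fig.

Break the section into simple shapes (no overlaps), measuring from the bottom-left corner of the bounding box.
Web: 0.8 × 21, A = 16.8 cm², y = 10.5 cm, Ī = 617.4 cm⁴.
Top flange (beyond web): 6.2 × 1.2, A = 7.44 cm², y = 20.4 cm, Ī = 0.8928 cm⁴.
Bottom flange (beyond web): 6.2 × 1.2, A = 7.44 cm², y = 0.6 cm, Ī = 0.8928 cm⁴.
Centroid: ȳ = ΣA·y / ΣA = 10.5 cm.
Transfer each piece to the centroidal x-axis using Ī + A·d² with d = y − 10.5:
  web: d = 0 cm → contributes +617.4 cm⁴
  top flange (beyond web): d = 9.9 cm → contributes +730.1 cm⁴
  bottom flange (beyond web): d = -9.9 cm → contributes +730.1 cm⁴
Total I = 2 078 cm⁴.

Ix ≈ 2100 cm⁴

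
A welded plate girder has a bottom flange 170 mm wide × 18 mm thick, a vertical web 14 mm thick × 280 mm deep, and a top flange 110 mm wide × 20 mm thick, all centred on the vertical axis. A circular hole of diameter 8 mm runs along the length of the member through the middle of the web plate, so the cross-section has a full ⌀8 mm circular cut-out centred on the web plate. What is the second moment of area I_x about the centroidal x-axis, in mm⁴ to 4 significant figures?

I_x ≈ 1.415 × 10⁸ mm⁴

Split into non-overlapping primitives; take the origin at the lower-left of the bounding box.
Bottom plate: 170 × 18, A = 3 060 mm², y = 9 mm, Ī = 82 620 mm⁴.
Web plate: 14 × 280, A = 3 920 mm², y = 158 mm, Ī = 25 610 667 mm⁴.
Top plate: 110 × 20, A = 2 200 mm², y = 308 mm, Ī = 73333.3 mm⁴.
Hole (subtracted): ⌀8, A = 50.2655 mm², y = 158 mm, Ī = 201.062 mm⁴.
Centroid: ȳ = ΣA·y / ΣA = 144.206 mm.
Transfer each piece to the centroidal x-axis using Ī + A·d² with d = y − 144.206:
  bottom plate: d = -135.206 mm → contributes +56 021 044 mm⁴
  web plate: d = 13.7945 mm → contributes +26 356 595 mm⁴
  top plate: d = 163.794 mm → contributes +59 096 328 mm⁴
  hole: d = 13.7945 mm → contributes −9765.97 mm⁴
Total I = 141 464 201 mm⁴.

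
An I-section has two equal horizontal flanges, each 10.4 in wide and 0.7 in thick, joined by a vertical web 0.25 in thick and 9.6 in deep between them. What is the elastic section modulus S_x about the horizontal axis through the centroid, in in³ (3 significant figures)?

Decompose the section into non-overlapping parts with the origin at the bottom-left of its bounding rectangle.
Bottom flange: 10.4 × 0.7, A = 7.28 in², y = 0.35 in, Ī = 0.29727 in⁴.
Web: 0.25 × 9.6, A = 2.4 in², y = 5.5 in, Ī = 18.432 in⁴.
Top flange: 10.4 × 0.7, A = 7.28 in², y = 10.65 in, Ī = 0.29727 in⁴.
By symmetry the centroid is at mid-height, ȳ = 5.5 in.
Transfer each piece to the horizontal axis through the centroid using Ī + A·d² with d = y − 5.5:
  bottom flange: d = -5.15 in → contributes +193.38 in⁴
  web: d = 0 in → contributes +18.432 in⁴
  top flange: d = 5.15 in → contributes +193.38 in⁴
Total I = 405.19 in⁴.
Extreme fibre distance c = 5.5 in; S = I/c = 73.672 in³.

S_x ≈ 73.7 in³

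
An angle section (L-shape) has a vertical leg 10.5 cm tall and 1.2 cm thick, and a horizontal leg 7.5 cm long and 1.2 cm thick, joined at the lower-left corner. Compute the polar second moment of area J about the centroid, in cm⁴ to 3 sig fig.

J ≈ 312 cm⁴

Treat the section as a set of non-overlapping primitives; coordinates are from the bounding-box lower-left.
Vertical leg: 1.2 × 10.5, A = 12.6 cm², y = 5.25 cm, Ī = 115.76 cm⁴.
Horizontal leg (remainder): 6.3 × 1.2, A = 7.56 cm², y = 0.6 cm, Ī = 0.9072 cm⁴.
Centroid: ȳ = ΣA·y / ΣA = 3.5063 cm.
Transfer each piece to the centroidal x-axis using Ī + A·d² with d = y − 3.5063:
  vertical leg: d = 1.7438 cm → contributes +154.07 cm⁴
  horizontal leg (remainder): d = -2.9063 cm → contributes +64.761 cm⁴
Total I = 218.84 cm⁴.
For the y-axis: x̄ = 2.0063 cm.
Repeating about the centroidal y-axis gives I_y = 92.962 cm⁴.
Polar second moment: J = I_x + I_y = 311.8 cm⁴.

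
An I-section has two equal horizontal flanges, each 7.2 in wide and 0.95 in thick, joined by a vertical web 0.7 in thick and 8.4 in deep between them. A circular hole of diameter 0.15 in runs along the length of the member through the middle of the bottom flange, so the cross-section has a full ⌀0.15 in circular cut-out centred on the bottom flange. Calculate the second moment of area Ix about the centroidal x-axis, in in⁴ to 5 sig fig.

Decompose the section into non-overlapping parts with the origin at the bottom-left of its bounding rectangle.
Bottom flange: 7.2 × 0.95, A = 6.84 in², y = 0.475 in, Ī = 0.514425 in⁴.
Web: 0.7 × 8.4, A = 5.88 in², y = 5.15 in, Ī = 34.5744 in⁴.
Top flange: 7.2 × 0.95, A = 6.84 in², y = 9.825 in, Ī = 0.514425 in⁴.
Hole (subtracted): ⌀0.15, A = 0.01767146 in², y = 0.475 in, Ī = 0.00002485049 in⁴.
Centroid: ȳ = ΣA·y / ΣA = 5.154227 in.
Transfer each piece to the centroidal x-axis using Ī + A·d² with d = y − 5.154227:
  bottom flange: d = -4.679227 in → contributes +150.2774 in⁴
  web: d = -0.004227442 in → contributes +34.57451 in⁴
  top flange: d = 4.670773 in → contributes +149.7367 in⁴
  hole: d = -4.679227 in → contributes −0.3869444 in⁴
Total I = 334.2016 in⁴.

Ix ≈ 334.20 in⁴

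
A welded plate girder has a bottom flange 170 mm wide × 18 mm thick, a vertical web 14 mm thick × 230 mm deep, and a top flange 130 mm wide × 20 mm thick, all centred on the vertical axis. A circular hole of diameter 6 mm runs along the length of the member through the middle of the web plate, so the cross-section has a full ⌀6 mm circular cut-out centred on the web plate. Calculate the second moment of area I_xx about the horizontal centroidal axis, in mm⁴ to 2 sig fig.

I_xx ≈ 1.0 × 10⁸ mm⁴

Treat the section as a set of non-overlapping primitives; coordinates are from the bounding-box lower-left.
Bottom plate: 170 × 18, A = 3 060 mm², y = 9 mm, Ī = 82 620 mm⁴.
Web plate: 14 × 230, A = 3 220 mm², y = 133 mm, Ī = 14 194 833 mm⁴.
Top plate: 130 × 20, A = 2 600 mm², y = 258 mm, Ī = 86 667 mm⁴.
Hole (subtracted): ⌀6, A = 28.27 mm², y = 133 mm, Ī = 63.62 mm⁴.
Centroid: ȳ = ΣA·y / ΣA = 126.8 mm.
Transfer each piece to the horizontal centroidal axis using Ī + A·d² with d = y − 126.8:
  bottom plate: d = -117.8 mm → contributes +42 581 651 mm⁴
  web plate: d = 6.15 mm → contributes +14 316 630 mm⁴
  top plate: d = 131.2 mm → contributes +44 807 651 mm⁴
  hole: d = 6.15 mm → contributes −1 133 mm⁴
Total I = 101 704 799 mm⁴.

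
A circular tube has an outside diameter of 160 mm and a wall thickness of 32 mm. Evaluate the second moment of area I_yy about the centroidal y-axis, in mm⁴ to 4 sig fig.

Break the section into simple shapes (no overlaps), measuring from the bottom-left corner of the bounding box.
Outer circle: ⌀160, A = 20106.2 mm², x = 80 mm, Ī = 32 169 909 mm⁴.
Bore (subtracted): ⌀96, A = 7238.23 mm², x = 80 mm, Ī = 4 169 220 mm⁴.
By symmetry the centroid is at mid-width, x̄ = 80 mm.
All pieces are centred on the centroidal y-axis, so I = ΣĪ (holes subtracted) = 28 000 689 mm⁴.

I_yy ≈ 2.800 × 10⁷ mm⁴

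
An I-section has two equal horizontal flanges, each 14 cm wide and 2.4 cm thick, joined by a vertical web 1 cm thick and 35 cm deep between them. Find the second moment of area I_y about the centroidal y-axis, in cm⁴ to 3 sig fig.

Split into non-overlapping primitives; take the origin at the lower-left of the bounding box.
Bottom flange: 14 × 2.4, A = 33.6 cm², x = 7 cm, Ī = 548.8 cm⁴.
Web: 1 × 35, A = 35 cm², x = 7 cm, Ī = 2.9167 cm⁴.
Top flange: 14 × 2.4, A = 33.6 cm², x = 7 cm, Ī = 548.8 cm⁴.
By symmetry the centroid is at mid-width, x̄ = 7 cm.
All pieces are centred on the centroidal y-axis, so I = ΣĪ = 1100.5 cm⁴.

I_y ≈ 1100 cm⁴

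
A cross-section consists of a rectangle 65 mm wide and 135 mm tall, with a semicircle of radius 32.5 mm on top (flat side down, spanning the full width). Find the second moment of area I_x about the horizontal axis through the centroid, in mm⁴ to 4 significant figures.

Decompose the section into non-overlapping parts with the origin at the bottom-left of its bounding rectangle.
Rectangular body: 65 × 135, A = 8 775 mm², y = 67.5 mm, Ī = 13 327 031 mm⁴.
Semicircular cap: semicircle r = 32.5, A = 1659.15 mm², y = 148.793 mm, Ī = 122 452 mm⁴.
Centroid: ȳ = ΣA·y / ΣA = 80.4266 mm.
Transfer each piece to the horizontal axis through the centroid using Ī + A·d² with d = y − 80.4266:
  rectangular body: d = -12.9266 mm → contributes +14 793 311 mm⁴
  semicircular cap: d = 68.3668 mm → contributes +7 877 371 mm⁴
Total I = 22 670 682 mm⁴.

I_x ≈ 2.267 × 10⁷ mm⁴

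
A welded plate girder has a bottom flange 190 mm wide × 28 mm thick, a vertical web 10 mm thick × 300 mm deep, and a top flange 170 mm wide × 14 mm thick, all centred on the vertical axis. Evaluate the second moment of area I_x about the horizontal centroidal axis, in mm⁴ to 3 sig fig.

Decompose the section into non-overlapping parts with the origin at the bottom-left of its bounding rectangle.
Bottom plate: 190 × 28, A = 5 320 mm², y = 14 mm, Ī = 347 573 mm⁴.
Web plate: 10 × 300, A = 3 000 mm², y = 178 mm, Ī = 22 500 000 mm⁴.
Top plate: 170 × 14, A = 2 380 mm², y = 335 mm, Ī = 38 873 mm⁴.
Centroid: ȳ = ΣA·y / ΣA = 131.38 mm.
Transfer each piece to the horizontal centroidal axis using Ī + A·d² with d = y − 131.38:
  bottom plate: d = -117.38 mm → contributes +73 648 510 mm⁴
  web plate: d = 46.619 mm → contributes +29 019 907 mm⁴
  top plate: d = 203.62 mm → contributes +98 715 034 mm⁴
Total I = 201 383 451 mm⁴.

I_x ≈ 2.01 × 10⁸ mm⁴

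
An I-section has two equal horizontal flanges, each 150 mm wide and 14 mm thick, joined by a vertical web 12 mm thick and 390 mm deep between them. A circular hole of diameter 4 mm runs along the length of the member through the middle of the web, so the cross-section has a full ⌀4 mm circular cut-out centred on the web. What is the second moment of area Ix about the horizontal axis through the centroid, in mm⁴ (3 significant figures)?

Ix ≈ 2.31 × 10⁸ mm⁴

Break the section into simple shapes (no overlaps), measuring from the bottom-left corner of the bounding box.
Bottom flange: 150 × 14, A = 2 100 mm², y = 7 mm, Ī = 34 300 mm⁴.
Web: 12 × 390, A = 4 680 mm², y = 209 mm, Ī = 59 319 000 mm⁴.
Top flange: 150 × 14, A = 2 100 mm², y = 411 mm, Ī = 34 300 mm⁴.
Hole (subtracted): ⌀4, A = 12.566 mm², y = 209 mm, Ī = 12.566 mm⁴.
By symmetry the centroid is at mid-height, ȳ = 209 mm.
Transfer each piece to the horizontal axis through the centroid using Ī + A·d² with d = y − 209:
  bottom flange: d = -202 mm → contributes +85 722 700 mm⁴
  web: d = 0 mm → contributes +59 319 000 mm⁴
  top flange: d = 202 mm → contributes +85 722 700 mm⁴
  hole: d = 0 mm → contributes −12.566 mm⁴
Total I = 230 764 387 mm⁴.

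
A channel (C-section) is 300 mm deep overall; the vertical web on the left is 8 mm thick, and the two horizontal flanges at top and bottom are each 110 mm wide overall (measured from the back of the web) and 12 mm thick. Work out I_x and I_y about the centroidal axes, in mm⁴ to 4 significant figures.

I_x ≈ 6.879 × 10⁷ mm⁴, I_y ≈ 5.801 × 10⁶ mm⁴

Split into non-overlapping primitives; take the origin at the lower-left of the bounding box.
Web: 8 × 300, A = 2 400 mm², y = 150 mm, Ī = 18 000 000 mm⁴.
Top flange (beyond web): 102 × 12, A = 1 224 mm², y = 294 mm, Ī = 14 688 mm⁴.
Bottom flange (beyond web): 102 × 12, A = 1 224 mm², y = 6 mm, Ī = 14 688 mm⁴.
By symmetry the centroid is at mid-height, ȳ = 150 mm.
Transfer each piece to the centroidal x-axis using Ī + A·d² with d = y − 150:
  web: d = 0 mm → contributes +18 000 000 mm⁴
  top flange (beyond web): d = 144 mm → contributes +25 395 552 mm⁴
  bottom flange (beyond web): d = -144 mm → contributes +25 395 552 mm⁴
Total I = 68 791 104 mm⁴.
For the y-axis: x̄ = 31.7723 mm.
Repeating about the centroidal y-axis gives I_y = 5 801 157 mm⁴.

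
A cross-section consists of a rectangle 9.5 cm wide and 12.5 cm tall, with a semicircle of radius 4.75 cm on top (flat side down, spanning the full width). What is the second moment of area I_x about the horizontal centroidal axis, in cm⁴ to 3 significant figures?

I_x ≈ 3470 cm⁴

Split into non-overlapping primitives; take the origin at the lower-left of the bounding box.
Rectangular body: 9.5 × 12.5, A = 118.75 cm², y = 6.25 cm, Ī = 1546.2 cm⁴.
Semicircular cap: semicircle r = 4.75, A = 35.441 cm², y = 14.516 cm, Ī = 55.874 cm⁴.
Centroid: ȳ = ΣA·y / ΣA = 8.1499 cm.
Transfer each piece to the horizontal centroidal axis using Ī + A·d² with d = y − 8.1499:
  rectangular body: d = -1.8999 cm → contributes +1974.9 cm⁴
  semicircular cap: d = 6.366 cm → contributes +1492.2 cm⁴
Total I = 3467.1 cm⁴.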